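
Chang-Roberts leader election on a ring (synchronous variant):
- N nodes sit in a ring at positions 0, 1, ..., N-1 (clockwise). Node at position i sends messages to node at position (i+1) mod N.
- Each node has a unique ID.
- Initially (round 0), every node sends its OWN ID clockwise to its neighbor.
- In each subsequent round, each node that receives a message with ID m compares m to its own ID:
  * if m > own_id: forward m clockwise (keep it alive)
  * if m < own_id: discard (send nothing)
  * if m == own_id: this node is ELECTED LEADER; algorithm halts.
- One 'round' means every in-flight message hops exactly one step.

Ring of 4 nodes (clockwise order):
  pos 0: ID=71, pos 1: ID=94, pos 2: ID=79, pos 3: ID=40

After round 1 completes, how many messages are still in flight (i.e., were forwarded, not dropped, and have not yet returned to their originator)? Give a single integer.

Round 1: pos1(id94) recv 71: drop; pos2(id79) recv 94: fwd; pos3(id40) recv 79: fwd; pos0(id71) recv 40: drop
After round 1: 2 messages still in flight

Answer: 2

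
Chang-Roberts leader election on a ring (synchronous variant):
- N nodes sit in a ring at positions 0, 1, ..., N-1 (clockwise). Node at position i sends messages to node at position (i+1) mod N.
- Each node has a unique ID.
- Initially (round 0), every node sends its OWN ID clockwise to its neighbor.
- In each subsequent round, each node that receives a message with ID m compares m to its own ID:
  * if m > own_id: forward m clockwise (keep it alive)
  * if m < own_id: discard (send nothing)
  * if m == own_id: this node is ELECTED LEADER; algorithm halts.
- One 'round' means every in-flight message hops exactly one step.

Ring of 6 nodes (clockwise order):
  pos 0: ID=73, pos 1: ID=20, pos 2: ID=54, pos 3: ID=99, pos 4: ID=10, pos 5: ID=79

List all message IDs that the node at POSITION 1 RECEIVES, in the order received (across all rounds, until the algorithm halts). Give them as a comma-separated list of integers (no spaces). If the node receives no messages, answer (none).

Answer: 73,79,99

Derivation:
Round 1: pos1(id20) recv 73: fwd; pos2(id54) recv 20: drop; pos3(id99) recv 54: drop; pos4(id10) recv 99: fwd; pos5(id79) recv 10: drop; pos0(id73) recv 79: fwd
Round 2: pos2(id54) recv 73: fwd; pos5(id79) recv 99: fwd; pos1(id20) recv 79: fwd
Round 3: pos3(id99) recv 73: drop; pos0(id73) recv 99: fwd; pos2(id54) recv 79: fwd
Round 4: pos1(id20) recv 99: fwd; pos3(id99) recv 79: drop
Round 5: pos2(id54) recv 99: fwd
Round 6: pos3(id99) recv 99: ELECTED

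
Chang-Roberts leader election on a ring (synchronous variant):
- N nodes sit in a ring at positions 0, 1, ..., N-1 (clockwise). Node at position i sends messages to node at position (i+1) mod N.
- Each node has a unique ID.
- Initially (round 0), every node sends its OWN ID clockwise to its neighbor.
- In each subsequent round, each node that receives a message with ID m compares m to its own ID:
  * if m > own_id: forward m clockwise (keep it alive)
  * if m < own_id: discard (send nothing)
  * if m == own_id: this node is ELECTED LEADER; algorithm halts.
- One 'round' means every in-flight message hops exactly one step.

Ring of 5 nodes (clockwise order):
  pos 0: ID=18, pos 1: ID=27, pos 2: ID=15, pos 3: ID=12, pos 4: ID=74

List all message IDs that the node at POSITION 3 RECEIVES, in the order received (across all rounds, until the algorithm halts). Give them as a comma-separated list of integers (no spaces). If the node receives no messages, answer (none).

Answer: 15,27,74

Derivation:
Round 1: pos1(id27) recv 18: drop; pos2(id15) recv 27: fwd; pos3(id12) recv 15: fwd; pos4(id74) recv 12: drop; pos0(id18) recv 74: fwd
Round 2: pos3(id12) recv 27: fwd; pos4(id74) recv 15: drop; pos1(id27) recv 74: fwd
Round 3: pos4(id74) recv 27: drop; pos2(id15) recv 74: fwd
Round 4: pos3(id12) recv 74: fwd
Round 5: pos4(id74) recv 74: ELECTED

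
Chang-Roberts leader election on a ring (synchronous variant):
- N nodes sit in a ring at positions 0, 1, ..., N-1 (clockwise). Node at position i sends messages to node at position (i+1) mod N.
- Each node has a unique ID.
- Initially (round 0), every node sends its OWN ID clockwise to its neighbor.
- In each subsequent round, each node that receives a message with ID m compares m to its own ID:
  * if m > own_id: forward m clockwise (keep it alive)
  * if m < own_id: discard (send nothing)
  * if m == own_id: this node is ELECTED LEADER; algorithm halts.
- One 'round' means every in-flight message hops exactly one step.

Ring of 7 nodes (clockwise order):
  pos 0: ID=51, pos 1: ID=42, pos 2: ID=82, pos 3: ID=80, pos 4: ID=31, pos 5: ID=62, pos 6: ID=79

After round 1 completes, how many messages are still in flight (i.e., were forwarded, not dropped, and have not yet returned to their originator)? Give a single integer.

Answer: 4

Derivation:
Round 1: pos1(id42) recv 51: fwd; pos2(id82) recv 42: drop; pos3(id80) recv 82: fwd; pos4(id31) recv 80: fwd; pos5(id62) recv 31: drop; pos6(id79) recv 62: drop; pos0(id51) recv 79: fwd
After round 1: 4 messages still in flight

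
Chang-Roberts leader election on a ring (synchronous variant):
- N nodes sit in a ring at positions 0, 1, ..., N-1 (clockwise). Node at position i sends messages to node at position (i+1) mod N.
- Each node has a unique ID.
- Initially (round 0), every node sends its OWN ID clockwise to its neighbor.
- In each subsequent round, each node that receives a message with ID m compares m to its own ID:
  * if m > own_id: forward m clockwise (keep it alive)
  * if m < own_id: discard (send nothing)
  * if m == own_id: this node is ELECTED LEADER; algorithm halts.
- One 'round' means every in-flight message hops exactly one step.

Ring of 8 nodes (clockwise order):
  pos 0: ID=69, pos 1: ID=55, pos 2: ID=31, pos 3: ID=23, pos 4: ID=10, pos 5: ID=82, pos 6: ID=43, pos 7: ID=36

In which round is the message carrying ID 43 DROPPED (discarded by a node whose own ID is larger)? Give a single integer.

Answer: 2

Derivation:
Round 1: pos1(id55) recv 69: fwd; pos2(id31) recv 55: fwd; pos3(id23) recv 31: fwd; pos4(id10) recv 23: fwd; pos5(id82) recv 10: drop; pos6(id43) recv 82: fwd; pos7(id36) recv 43: fwd; pos0(id69) recv 36: drop
Round 2: pos2(id31) recv 69: fwd; pos3(id23) recv 55: fwd; pos4(id10) recv 31: fwd; pos5(id82) recv 23: drop; pos7(id36) recv 82: fwd; pos0(id69) recv 43: drop
Round 3: pos3(id23) recv 69: fwd; pos4(id10) recv 55: fwd; pos5(id82) recv 31: drop; pos0(id69) recv 82: fwd
Round 4: pos4(id10) recv 69: fwd; pos5(id82) recv 55: drop; pos1(id55) recv 82: fwd
Round 5: pos5(id82) recv 69: drop; pos2(id31) recv 82: fwd
Round 6: pos3(id23) recv 82: fwd
Round 7: pos4(id10) recv 82: fwd
Round 8: pos5(id82) recv 82: ELECTED
Message ID 43 originates at pos 6; dropped at pos 0 in round 2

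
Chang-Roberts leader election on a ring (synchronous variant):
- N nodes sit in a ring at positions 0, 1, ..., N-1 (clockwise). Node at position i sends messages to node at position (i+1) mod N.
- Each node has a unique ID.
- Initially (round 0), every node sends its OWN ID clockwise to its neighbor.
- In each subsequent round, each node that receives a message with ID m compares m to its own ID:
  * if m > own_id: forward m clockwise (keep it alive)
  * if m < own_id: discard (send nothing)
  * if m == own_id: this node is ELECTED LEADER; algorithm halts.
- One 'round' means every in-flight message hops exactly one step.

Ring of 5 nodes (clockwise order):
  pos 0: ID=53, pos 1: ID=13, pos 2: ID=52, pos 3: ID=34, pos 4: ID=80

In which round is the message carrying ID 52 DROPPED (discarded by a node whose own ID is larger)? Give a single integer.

Answer: 2

Derivation:
Round 1: pos1(id13) recv 53: fwd; pos2(id52) recv 13: drop; pos3(id34) recv 52: fwd; pos4(id80) recv 34: drop; pos0(id53) recv 80: fwd
Round 2: pos2(id52) recv 53: fwd; pos4(id80) recv 52: drop; pos1(id13) recv 80: fwd
Round 3: pos3(id34) recv 53: fwd; pos2(id52) recv 80: fwd
Round 4: pos4(id80) recv 53: drop; pos3(id34) recv 80: fwd
Round 5: pos4(id80) recv 80: ELECTED
Message ID 52 originates at pos 2; dropped at pos 4 in round 2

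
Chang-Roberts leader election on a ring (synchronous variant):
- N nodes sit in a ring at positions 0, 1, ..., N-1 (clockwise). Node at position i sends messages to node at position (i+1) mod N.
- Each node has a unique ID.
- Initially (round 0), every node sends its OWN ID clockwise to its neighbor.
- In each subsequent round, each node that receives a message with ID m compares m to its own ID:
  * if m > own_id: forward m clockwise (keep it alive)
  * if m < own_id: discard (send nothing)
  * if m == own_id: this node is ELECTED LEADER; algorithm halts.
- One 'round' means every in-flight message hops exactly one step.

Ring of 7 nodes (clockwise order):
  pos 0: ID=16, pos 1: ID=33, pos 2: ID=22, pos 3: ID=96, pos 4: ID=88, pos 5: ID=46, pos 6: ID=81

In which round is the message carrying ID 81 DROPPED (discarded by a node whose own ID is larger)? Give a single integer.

Round 1: pos1(id33) recv 16: drop; pos2(id22) recv 33: fwd; pos3(id96) recv 22: drop; pos4(id88) recv 96: fwd; pos5(id46) recv 88: fwd; pos6(id81) recv 46: drop; pos0(id16) recv 81: fwd
Round 2: pos3(id96) recv 33: drop; pos5(id46) recv 96: fwd; pos6(id81) recv 88: fwd; pos1(id33) recv 81: fwd
Round 3: pos6(id81) recv 96: fwd; pos0(id16) recv 88: fwd; pos2(id22) recv 81: fwd
Round 4: pos0(id16) recv 96: fwd; pos1(id33) recv 88: fwd; pos3(id96) recv 81: drop
Round 5: pos1(id33) recv 96: fwd; pos2(id22) recv 88: fwd
Round 6: pos2(id22) recv 96: fwd; pos3(id96) recv 88: drop
Round 7: pos3(id96) recv 96: ELECTED
Message ID 81 originates at pos 6; dropped at pos 3 in round 4

Answer: 4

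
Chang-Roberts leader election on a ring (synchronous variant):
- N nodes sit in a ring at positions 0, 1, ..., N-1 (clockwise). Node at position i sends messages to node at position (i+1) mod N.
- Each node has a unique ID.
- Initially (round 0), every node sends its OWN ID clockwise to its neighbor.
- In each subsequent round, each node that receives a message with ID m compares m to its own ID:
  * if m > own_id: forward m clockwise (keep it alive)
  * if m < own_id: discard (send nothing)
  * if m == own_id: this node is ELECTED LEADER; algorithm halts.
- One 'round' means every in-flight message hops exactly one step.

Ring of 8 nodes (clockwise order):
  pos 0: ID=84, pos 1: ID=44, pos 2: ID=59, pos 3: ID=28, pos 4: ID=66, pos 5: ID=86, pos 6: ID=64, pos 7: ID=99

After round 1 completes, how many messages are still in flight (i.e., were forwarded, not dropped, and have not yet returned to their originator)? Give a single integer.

Round 1: pos1(id44) recv 84: fwd; pos2(id59) recv 44: drop; pos3(id28) recv 59: fwd; pos4(id66) recv 28: drop; pos5(id86) recv 66: drop; pos6(id64) recv 86: fwd; pos7(id99) recv 64: drop; pos0(id84) recv 99: fwd
After round 1: 4 messages still in flight

Answer: 4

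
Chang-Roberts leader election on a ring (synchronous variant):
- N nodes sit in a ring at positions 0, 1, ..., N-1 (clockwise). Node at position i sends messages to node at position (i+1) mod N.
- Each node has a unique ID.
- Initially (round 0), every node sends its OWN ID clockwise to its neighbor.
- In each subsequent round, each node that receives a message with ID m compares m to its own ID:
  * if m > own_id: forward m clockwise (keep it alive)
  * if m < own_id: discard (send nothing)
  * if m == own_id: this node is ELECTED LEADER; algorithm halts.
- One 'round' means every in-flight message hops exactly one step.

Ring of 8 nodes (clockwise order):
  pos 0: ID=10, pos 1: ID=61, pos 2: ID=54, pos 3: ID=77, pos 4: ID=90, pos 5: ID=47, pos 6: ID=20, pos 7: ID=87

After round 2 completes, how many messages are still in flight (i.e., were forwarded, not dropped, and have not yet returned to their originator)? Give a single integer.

Round 1: pos1(id61) recv 10: drop; pos2(id54) recv 61: fwd; pos3(id77) recv 54: drop; pos4(id90) recv 77: drop; pos5(id47) recv 90: fwd; pos6(id20) recv 47: fwd; pos7(id87) recv 20: drop; pos0(id10) recv 87: fwd
Round 2: pos3(id77) recv 61: drop; pos6(id20) recv 90: fwd; pos7(id87) recv 47: drop; pos1(id61) recv 87: fwd
After round 2: 2 messages still in flight

Answer: 2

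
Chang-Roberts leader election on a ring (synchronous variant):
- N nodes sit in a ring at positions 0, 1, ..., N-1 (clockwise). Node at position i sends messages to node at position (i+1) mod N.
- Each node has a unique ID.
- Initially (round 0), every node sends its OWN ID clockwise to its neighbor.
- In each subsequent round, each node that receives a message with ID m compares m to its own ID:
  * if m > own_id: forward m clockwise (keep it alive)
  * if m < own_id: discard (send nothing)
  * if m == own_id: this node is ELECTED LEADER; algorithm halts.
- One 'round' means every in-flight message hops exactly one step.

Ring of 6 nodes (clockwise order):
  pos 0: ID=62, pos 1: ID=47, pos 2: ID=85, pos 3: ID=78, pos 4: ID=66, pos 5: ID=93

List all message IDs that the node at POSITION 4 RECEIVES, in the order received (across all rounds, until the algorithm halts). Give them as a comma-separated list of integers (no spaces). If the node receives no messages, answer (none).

Round 1: pos1(id47) recv 62: fwd; pos2(id85) recv 47: drop; pos3(id78) recv 85: fwd; pos4(id66) recv 78: fwd; pos5(id93) recv 66: drop; pos0(id62) recv 93: fwd
Round 2: pos2(id85) recv 62: drop; pos4(id66) recv 85: fwd; pos5(id93) recv 78: drop; pos1(id47) recv 93: fwd
Round 3: pos5(id93) recv 85: drop; pos2(id85) recv 93: fwd
Round 4: pos3(id78) recv 93: fwd
Round 5: pos4(id66) recv 93: fwd
Round 6: pos5(id93) recv 93: ELECTED

Answer: 78,85,93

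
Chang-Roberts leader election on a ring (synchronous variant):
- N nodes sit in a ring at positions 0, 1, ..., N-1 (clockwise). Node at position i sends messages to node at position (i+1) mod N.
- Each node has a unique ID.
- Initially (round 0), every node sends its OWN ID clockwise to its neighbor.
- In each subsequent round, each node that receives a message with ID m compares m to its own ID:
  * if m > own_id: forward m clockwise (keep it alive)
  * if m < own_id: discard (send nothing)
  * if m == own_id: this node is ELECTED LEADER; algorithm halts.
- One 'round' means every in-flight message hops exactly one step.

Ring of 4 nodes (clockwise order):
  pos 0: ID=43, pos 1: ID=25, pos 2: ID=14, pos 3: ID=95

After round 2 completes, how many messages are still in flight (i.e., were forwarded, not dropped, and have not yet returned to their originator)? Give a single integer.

Round 1: pos1(id25) recv 43: fwd; pos2(id14) recv 25: fwd; pos3(id95) recv 14: drop; pos0(id43) recv 95: fwd
Round 2: pos2(id14) recv 43: fwd; pos3(id95) recv 25: drop; pos1(id25) recv 95: fwd
After round 2: 2 messages still in flight

Answer: 2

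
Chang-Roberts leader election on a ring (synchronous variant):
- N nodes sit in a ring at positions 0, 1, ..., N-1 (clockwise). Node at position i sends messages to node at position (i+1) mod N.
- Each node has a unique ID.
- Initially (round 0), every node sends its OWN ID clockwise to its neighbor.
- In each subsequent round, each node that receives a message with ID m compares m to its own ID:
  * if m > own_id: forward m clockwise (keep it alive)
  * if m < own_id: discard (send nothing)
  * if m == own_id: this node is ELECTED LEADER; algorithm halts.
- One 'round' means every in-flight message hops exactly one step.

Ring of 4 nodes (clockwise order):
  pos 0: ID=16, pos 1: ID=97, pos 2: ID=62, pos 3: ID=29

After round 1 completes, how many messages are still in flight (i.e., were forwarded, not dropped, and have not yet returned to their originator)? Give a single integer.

Answer: 3

Derivation:
Round 1: pos1(id97) recv 16: drop; pos2(id62) recv 97: fwd; pos3(id29) recv 62: fwd; pos0(id16) recv 29: fwd
After round 1: 3 messages still in flight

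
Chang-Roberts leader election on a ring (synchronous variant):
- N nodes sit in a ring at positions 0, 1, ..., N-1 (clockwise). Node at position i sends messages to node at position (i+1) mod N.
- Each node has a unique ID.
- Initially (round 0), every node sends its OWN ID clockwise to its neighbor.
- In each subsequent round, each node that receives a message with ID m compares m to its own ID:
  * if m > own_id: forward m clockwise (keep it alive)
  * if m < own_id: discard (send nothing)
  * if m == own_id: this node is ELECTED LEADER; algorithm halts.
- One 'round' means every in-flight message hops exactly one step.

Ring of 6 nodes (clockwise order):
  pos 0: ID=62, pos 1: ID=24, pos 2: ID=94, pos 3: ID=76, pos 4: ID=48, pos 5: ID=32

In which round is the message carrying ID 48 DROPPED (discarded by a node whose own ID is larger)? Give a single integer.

Round 1: pos1(id24) recv 62: fwd; pos2(id94) recv 24: drop; pos3(id76) recv 94: fwd; pos4(id48) recv 76: fwd; pos5(id32) recv 48: fwd; pos0(id62) recv 32: drop
Round 2: pos2(id94) recv 62: drop; pos4(id48) recv 94: fwd; pos5(id32) recv 76: fwd; pos0(id62) recv 48: drop
Round 3: pos5(id32) recv 94: fwd; pos0(id62) recv 76: fwd
Round 4: pos0(id62) recv 94: fwd; pos1(id24) recv 76: fwd
Round 5: pos1(id24) recv 94: fwd; pos2(id94) recv 76: drop
Round 6: pos2(id94) recv 94: ELECTED
Message ID 48 originates at pos 4; dropped at pos 0 in round 2

Answer: 2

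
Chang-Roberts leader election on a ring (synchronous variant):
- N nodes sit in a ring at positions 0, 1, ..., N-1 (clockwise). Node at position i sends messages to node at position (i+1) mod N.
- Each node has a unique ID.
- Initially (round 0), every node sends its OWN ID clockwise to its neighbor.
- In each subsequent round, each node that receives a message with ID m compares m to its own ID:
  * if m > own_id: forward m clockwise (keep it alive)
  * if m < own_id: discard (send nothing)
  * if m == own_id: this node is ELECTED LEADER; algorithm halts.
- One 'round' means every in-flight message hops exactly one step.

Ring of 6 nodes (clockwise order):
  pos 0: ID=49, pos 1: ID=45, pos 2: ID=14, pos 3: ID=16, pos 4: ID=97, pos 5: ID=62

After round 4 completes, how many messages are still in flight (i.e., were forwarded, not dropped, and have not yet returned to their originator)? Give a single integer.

Answer: 2

Derivation:
Round 1: pos1(id45) recv 49: fwd; pos2(id14) recv 45: fwd; pos3(id16) recv 14: drop; pos4(id97) recv 16: drop; pos5(id62) recv 97: fwd; pos0(id49) recv 62: fwd
Round 2: pos2(id14) recv 49: fwd; pos3(id16) recv 45: fwd; pos0(id49) recv 97: fwd; pos1(id45) recv 62: fwd
Round 3: pos3(id16) recv 49: fwd; pos4(id97) recv 45: drop; pos1(id45) recv 97: fwd; pos2(id14) recv 62: fwd
Round 4: pos4(id97) recv 49: drop; pos2(id14) recv 97: fwd; pos3(id16) recv 62: fwd
After round 4: 2 messages still in flight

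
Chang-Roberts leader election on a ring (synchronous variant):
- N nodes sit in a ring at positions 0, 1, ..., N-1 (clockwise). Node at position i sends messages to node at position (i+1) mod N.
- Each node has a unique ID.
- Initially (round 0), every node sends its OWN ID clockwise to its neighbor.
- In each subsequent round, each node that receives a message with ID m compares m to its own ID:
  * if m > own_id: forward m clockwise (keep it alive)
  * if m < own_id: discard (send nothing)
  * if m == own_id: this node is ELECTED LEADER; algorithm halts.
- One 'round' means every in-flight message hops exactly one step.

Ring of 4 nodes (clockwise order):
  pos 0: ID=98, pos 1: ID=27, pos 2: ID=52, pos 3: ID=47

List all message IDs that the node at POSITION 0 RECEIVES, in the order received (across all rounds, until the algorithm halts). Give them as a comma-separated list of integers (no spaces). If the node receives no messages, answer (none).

Round 1: pos1(id27) recv 98: fwd; pos2(id52) recv 27: drop; pos3(id47) recv 52: fwd; pos0(id98) recv 47: drop
Round 2: pos2(id52) recv 98: fwd; pos0(id98) recv 52: drop
Round 3: pos3(id47) recv 98: fwd
Round 4: pos0(id98) recv 98: ELECTED

Answer: 47,52,98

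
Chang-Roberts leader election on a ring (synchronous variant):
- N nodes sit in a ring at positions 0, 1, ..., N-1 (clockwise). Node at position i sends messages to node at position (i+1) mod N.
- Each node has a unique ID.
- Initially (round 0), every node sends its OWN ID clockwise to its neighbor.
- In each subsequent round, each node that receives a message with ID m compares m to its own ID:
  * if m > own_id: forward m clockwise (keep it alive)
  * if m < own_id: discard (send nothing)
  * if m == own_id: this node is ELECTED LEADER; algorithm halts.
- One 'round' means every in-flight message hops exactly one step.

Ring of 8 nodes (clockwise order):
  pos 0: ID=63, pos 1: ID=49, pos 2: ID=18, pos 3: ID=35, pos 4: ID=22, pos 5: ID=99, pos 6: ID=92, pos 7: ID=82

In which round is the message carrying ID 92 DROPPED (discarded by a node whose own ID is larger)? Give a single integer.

Round 1: pos1(id49) recv 63: fwd; pos2(id18) recv 49: fwd; pos3(id35) recv 18: drop; pos4(id22) recv 35: fwd; pos5(id99) recv 22: drop; pos6(id92) recv 99: fwd; pos7(id82) recv 92: fwd; pos0(id63) recv 82: fwd
Round 2: pos2(id18) recv 63: fwd; pos3(id35) recv 49: fwd; pos5(id99) recv 35: drop; pos7(id82) recv 99: fwd; pos0(id63) recv 92: fwd; pos1(id49) recv 82: fwd
Round 3: pos3(id35) recv 63: fwd; pos4(id22) recv 49: fwd; pos0(id63) recv 99: fwd; pos1(id49) recv 92: fwd; pos2(id18) recv 82: fwd
Round 4: pos4(id22) recv 63: fwd; pos5(id99) recv 49: drop; pos1(id49) recv 99: fwd; pos2(id18) recv 92: fwd; pos3(id35) recv 82: fwd
Round 5: pos5(id99) recv 63: drop; pos2(id18) recv 99: fwd; pos3(id35) recv 92: fwd; pos4(id22) recv 82: fwd
Round 6: pos3(id35) recv 99: fwd; pos4(id22) recv 92: fwd; pos5(id99) recv 82: drop
Round 7: pos4(id22) recv 99: fwd; pos5(id99) recv 92: drop
Round 8: pos5(id99) recv 99: ELECTED
Message ID 92 originates at pos 6; dropped at pos 5 in round 7

Answer: 7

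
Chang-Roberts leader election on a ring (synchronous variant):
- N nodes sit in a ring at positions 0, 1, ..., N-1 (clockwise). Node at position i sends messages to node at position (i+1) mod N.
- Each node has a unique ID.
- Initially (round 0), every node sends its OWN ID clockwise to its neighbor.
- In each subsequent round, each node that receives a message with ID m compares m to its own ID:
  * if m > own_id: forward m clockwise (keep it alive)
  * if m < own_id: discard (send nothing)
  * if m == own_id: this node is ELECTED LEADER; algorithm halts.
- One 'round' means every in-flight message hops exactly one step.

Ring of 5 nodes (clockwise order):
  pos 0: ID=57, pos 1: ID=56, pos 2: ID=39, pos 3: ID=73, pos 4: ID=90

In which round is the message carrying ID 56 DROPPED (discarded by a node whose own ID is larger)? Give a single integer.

Round 1: pos1(id56) recv 57: fwd; pos2(id39) recv 56: fwd; pos3(id73) recv 39: drop; pos4(id90) recv 73: drop; pos0(id57) recv 90: fwd
Round 2: pos2(id39) recv 57: fwd; pos3(id73) recv 56: drop; pos1(id56) recv 90: fwd
Round 3: pos3(id73) recv 57: drop; pos2(id39) recv 90: fwd
Round 4: pos3(id73) recv 90: fwd
Round 5: pos4(id90) recv 90: ELECTED
Message ID 56 originates at pos 1; dropped at pos 3 in round 2

Answer: 2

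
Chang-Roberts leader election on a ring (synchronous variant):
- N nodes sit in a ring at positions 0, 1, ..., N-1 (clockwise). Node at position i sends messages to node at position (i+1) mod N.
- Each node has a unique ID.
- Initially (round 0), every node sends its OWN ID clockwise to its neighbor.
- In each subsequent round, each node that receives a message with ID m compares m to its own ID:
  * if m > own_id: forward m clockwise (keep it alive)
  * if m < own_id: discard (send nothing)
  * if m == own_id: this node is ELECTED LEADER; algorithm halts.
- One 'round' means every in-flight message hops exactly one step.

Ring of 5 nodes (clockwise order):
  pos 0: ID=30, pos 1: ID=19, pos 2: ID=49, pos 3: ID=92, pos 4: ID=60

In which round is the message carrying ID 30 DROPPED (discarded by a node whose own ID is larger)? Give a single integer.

Round 1: pos1(id19) recv 30: fwd; pos2(id49) recv 19: drop; pos3(id92) recv 49: drop; pos4(id60) recv 92: fwd; pos0(id30) recv 60: fwd
Round 2: pos2(id49) recv 30: drop; pos0(id30) recv 92: fwd; pos1(id19) recv 60: fwd
Round 3: pos1(id19) recv 92: fwd; pos2(id49) recv 60: fwd
Round 4: pos2(id49) recv 92: fwd; pos3(id92) recv 60: drop
Round 5: pos3(id92) recv 92: ELECTED
Message ID 30 originates at pos 0; dropped at pos 2 in round 2

Answer: 2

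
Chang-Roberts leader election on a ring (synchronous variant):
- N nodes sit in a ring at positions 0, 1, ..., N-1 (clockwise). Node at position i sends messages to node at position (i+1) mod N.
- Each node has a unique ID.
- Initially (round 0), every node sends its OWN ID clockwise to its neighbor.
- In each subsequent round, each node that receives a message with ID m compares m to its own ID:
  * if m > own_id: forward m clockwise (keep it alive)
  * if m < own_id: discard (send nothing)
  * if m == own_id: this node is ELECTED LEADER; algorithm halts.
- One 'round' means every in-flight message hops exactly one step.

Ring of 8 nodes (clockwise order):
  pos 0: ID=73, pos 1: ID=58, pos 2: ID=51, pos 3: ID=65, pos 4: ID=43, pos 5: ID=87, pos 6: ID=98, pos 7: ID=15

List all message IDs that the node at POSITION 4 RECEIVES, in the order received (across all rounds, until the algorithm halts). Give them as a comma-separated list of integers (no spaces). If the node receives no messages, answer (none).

Answer: 65,73,98

Derivation:
Round 1: pos1(id58) recv 73: fwd; pos2(id51) recv 58: fwd; pos3(id65) recv 51: drop; pos4(id43) recv 65: fwd; pos5(id87) recv 43: drop; pos6(id98) recv 87: drop; pos7(id15) recv 98: fwd; pos0(id73) recv 15: drop
Round 2: pos2(id51) recv 73: fwd; pos3(id65) recv 58: drop; pos5(id87) recv 65: drop; pos0(id73) recv 98: fwd
Round 3: pos3(id65) recv 73: fwd; pos1(id58) recv 98: fwd
Round 4: pos4(id43) recv 73: fwd; pos2(id51) recv 98: fwd
Round 5: pos5(id87) recv 73: drop; pos3(id65) recv 98: fwd
Round 6: pos4(id43) recv 98: fwd
Round 7: pos5(id87) recv 98: fwd
Round 8: pos6(id98) recv 98: ELECTED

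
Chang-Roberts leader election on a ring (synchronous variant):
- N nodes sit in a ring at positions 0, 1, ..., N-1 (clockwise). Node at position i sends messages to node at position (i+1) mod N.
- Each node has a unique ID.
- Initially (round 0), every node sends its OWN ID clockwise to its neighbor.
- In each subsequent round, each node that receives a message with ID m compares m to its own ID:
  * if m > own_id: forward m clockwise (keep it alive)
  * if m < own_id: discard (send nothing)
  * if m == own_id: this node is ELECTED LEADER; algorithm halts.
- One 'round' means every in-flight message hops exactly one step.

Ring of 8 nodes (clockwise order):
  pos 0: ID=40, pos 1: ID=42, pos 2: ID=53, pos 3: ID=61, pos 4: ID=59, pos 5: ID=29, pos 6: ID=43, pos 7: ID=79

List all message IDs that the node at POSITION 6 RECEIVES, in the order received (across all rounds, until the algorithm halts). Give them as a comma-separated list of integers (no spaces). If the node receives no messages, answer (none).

Round 1: pos1(id42) recv 40: drop; pos2(id53) recv 42: drop; pos3(id61) recv 53: drop; pos4(id59) recv 61: fwd; pos5(id29) recv 59: fwd; pos6(id43) recv 29: drop; pos7(id79) recv 43: drop; pos0(id40) recv 79: fwd
Round 2: pos5(id29) recv 61: fwd; pos6(id43) recv 59: fwd; pos1(id42) recv 79: fwd
Round 3: pos6(id43) recv 61: fwd; pos7(id79) recv 59: drop; pos2(id53) recv 79: fwd
Round 4: pos7(id79) recv 61: drop; pos3(id61) recv 79: fwd
Round 5: pos4(id59) recv 79: fwd
Round 6: pos5(id29) recv 79: fwd
Round 7: pos6(id43) recv 79: fwd
Round 8: pos7(id79) recv 79: ELECTED

Answer: 29,59,61,79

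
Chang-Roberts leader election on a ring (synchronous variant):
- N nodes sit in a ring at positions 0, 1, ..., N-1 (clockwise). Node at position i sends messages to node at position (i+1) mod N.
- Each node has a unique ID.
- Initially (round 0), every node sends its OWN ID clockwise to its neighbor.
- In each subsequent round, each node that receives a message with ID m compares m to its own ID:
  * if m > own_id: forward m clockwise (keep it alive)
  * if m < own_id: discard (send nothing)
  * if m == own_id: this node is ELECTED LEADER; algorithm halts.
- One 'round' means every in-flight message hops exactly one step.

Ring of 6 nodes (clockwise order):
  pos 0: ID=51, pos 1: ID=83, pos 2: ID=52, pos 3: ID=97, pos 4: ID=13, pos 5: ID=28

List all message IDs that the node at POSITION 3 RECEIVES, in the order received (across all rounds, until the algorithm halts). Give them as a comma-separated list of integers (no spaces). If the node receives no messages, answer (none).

Answer: 52,83,97

Derivation:
Round 1: pos1(id83) recv 51: drop; pos2(id52) recv 83: fwd; pos3(id97) recv 52: drop; pos4(id13) recv 97: fwd; pos5(id28) recv 13: drop; pos0(id51) recv 28: drop
Round 2: pos3(id97) recv 83: drop; pos5(id28) recv 97: fwd
Round 3: pos0(id51) recv 97: fwd
Round 4: pos1(id83) recv 97: fwd
Round 5: pos2(id52) recv 97: fwd
Round 6: pos3(id97) recv 97: ELECTED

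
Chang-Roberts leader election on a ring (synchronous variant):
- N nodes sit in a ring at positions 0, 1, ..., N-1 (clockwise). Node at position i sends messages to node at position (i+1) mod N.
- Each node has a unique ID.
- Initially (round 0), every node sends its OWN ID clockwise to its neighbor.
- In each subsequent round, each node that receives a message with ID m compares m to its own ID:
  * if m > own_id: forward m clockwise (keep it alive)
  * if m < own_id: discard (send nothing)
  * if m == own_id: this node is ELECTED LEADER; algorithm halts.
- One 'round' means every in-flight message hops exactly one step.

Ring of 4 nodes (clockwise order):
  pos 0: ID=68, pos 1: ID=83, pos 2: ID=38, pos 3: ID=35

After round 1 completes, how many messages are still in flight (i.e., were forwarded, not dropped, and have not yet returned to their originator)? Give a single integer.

Round 1: pos1(id83) recv 68: drop; pos2(id38) recv 83: fwd; pos3(id35) recv 38: fwd; pos0(id68) recv 35: drop
After round 1: 2 messages still in flight

Answer: 2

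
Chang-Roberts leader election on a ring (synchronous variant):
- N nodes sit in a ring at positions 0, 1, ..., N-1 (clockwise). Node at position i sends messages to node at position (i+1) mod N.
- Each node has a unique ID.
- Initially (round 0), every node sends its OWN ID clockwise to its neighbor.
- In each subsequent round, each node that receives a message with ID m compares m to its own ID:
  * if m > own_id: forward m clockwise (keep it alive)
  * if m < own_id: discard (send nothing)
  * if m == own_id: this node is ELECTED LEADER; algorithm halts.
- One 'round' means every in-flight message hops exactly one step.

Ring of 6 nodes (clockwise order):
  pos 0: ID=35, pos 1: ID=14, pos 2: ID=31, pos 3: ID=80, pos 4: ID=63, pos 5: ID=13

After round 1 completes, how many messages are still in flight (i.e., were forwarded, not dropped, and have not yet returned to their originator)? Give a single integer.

Round 1: pos1(id14) recv 35: fwd; pos2(id31) recv 14: drop; pos3(id80) recv 31: drop; pos4(id63) recv 80: fwd; pos5(id13) recv 63: fwd; pos0(id35) recv 13: drop
After round 1: 3 messages still in flight

Answer: 3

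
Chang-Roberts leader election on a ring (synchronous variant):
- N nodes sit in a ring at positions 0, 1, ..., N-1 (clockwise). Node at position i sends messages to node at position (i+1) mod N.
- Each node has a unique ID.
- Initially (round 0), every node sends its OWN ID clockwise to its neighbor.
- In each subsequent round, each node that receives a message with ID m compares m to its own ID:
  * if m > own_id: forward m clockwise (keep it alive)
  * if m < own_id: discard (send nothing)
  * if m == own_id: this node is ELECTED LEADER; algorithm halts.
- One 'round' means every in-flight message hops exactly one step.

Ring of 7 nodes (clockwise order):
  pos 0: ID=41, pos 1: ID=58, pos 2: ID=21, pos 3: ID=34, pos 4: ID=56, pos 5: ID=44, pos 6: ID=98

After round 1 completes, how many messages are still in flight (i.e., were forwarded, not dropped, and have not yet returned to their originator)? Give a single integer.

Round 1: pos1(id58) recv 41: drop; pos2(id21) recv 58: fwd; pos3(id34) recv 21: drop; pos4(id56) recv 34: drop; pos5(id44) recv 56: fwd; pos6(id98) recv 44: drop; pos0(id41) recv 98: fwd
After round 1: 3 messages still in flight

Answer: 3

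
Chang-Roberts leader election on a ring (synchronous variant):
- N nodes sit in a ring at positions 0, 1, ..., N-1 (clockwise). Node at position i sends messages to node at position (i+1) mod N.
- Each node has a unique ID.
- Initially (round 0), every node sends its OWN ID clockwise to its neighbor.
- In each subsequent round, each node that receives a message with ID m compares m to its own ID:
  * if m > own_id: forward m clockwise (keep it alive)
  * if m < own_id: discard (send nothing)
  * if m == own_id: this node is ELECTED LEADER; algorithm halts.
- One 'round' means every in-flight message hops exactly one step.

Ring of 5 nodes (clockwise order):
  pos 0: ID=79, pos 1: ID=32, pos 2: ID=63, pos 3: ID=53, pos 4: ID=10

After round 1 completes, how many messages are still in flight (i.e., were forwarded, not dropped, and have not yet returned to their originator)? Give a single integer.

Answer: 3

Derivation:
Round 1: pos1(id32) recv 79: fwd; pos2(id63) recv 32: drop; pos3(id53) recv 63: fwd; pos4(id10) recv 53: fwd; pos0(id79) recv 10: drop
After round 1: 3 messages still in flight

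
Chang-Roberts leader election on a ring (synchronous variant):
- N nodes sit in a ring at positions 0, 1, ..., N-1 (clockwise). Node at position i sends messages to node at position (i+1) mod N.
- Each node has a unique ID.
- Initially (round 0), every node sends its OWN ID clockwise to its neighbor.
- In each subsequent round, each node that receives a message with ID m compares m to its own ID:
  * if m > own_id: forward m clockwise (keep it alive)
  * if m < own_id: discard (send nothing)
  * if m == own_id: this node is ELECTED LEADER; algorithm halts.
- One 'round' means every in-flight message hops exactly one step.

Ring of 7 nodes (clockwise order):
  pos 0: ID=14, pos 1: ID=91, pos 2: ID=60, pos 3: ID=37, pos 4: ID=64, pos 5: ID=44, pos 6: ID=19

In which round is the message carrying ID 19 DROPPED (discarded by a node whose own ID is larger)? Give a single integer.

Round 1: pos1(id91) recv 14: drop; pos2(id60) recv 91: fwd; pos3(id37) recv 60: fwd; pos4(id64) recv 37: drop; pos5(id44) recv 64: fwd; pos6(id19) recv 44: fwd; pos0(id14) recv 19: fwd
Round 2: pos3(id37) recv 91: fwd; pos4(id64) recv 60: drop; pos6(id19) recv 64: fwd; pos0(id14) recv 44: fwd; pos1(id91) recv 19: drop
Round 3: pos4(id64) recv 91: fwd; pos0(id14) recv 64: fwd; pos1(id91) recv 44: drop
Round 4: pos5(id44) recv 91: fwd; pos1(id91) recv 64: drop
Round 5: pos6(id19) recv 91: fwd
Round 6: pos0(id14) recv 91: fwd
Round 7: pos1(id91) recv 91: ELECTED
Message ID 19 originates at pos 6; dropped at pos 1 in round 2

Answer: 2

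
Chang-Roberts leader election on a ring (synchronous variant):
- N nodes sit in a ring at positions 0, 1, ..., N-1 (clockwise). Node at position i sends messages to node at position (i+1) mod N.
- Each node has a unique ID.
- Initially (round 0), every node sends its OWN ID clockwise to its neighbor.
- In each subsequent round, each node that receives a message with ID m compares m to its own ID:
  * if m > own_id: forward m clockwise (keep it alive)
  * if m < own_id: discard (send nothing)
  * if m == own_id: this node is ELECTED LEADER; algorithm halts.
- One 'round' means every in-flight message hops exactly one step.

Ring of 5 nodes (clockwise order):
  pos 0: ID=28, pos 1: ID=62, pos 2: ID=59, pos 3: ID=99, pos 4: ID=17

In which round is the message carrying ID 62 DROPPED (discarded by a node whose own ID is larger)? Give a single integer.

Round 1: pos1(id62) recv 28: drop; pos2(id59) recv 62: fwd; pos3(id99) recv 59: drop; pos4(id17) recv 99: fwd; pos0(id28) recv 17: drop
Round 2: pos3(id99) recv 62: drop; pos0(id28) recv 99: fwd
Round 3: pos1(id62) recv 99: fwd
Round 4: pos2(id59) recv 99: fwd
Round 5: pos3(id99) recv 99: ELECTED
Message ID 62 originates at pos 1; dropped at pos 3 in round 2

Answer: 2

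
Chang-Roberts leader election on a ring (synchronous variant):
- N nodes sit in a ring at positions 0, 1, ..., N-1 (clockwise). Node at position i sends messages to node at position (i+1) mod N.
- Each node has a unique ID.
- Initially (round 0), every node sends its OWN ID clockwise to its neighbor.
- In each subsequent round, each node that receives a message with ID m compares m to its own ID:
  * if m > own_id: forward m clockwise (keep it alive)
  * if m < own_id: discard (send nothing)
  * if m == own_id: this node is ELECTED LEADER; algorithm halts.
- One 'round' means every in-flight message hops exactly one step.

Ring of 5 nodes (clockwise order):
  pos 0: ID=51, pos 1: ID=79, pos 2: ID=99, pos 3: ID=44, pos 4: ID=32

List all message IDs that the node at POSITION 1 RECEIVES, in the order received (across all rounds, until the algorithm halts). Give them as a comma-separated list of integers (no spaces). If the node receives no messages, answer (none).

Answer: 51,99

Derivation:
Round 1: pos1(id79) recv 51: drop; pos2(id99) recv 79: drop; pos3(id44) recv 99: fwd; pos4(id32) recv 44: fwd; pos0(id51) recv 32: drop
Round 2: pos4(id32) recv 99: fwd; pos0(id51) recv 44: drop
Round 3: pos0(id51) recv 99: fwd
Round 4: pos1(id79) recv 99: fwd
Round 5: pos2(id99) recv 99: ELECTED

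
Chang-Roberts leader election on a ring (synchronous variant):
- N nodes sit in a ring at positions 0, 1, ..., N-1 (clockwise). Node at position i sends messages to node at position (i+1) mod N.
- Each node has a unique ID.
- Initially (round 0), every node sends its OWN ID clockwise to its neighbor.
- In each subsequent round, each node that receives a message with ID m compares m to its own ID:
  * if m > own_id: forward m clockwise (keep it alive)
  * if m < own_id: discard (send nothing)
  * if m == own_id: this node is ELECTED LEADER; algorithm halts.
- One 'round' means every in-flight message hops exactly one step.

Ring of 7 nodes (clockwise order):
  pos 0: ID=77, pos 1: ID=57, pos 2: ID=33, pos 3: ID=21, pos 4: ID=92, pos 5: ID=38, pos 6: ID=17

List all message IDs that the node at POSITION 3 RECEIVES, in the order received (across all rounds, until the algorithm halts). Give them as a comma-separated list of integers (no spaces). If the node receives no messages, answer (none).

Round 1: pos1(id57) recv 77: fwd; pos2(id33) recv 57: fwd; pos3(id21) recv 33: fwd; pos4(id92) recv 21: drop; pos5(id38) recv 92: fwd; pos6(id17) recv 38: fwd; pos0(id77) recv 17: drop
Round 2: pos2(id33) recv 77: fwd; pos3(id21) recv 57: fwd; pos4(id92) recv 33: drop; pos6(id17) recv 92: fwd; pos0(id77) recv 38: drop
Round 3: pos3(id21) recv 77: fwd; pos4(id92) recv 57: drop; pos0(id77) recv 92: fwd
Round 4: pos4(id92) recv 77: drop; pos1(id57) recv 92: fwd
Round 5: pos2(id33) recv 92: fwd
Round 6: pos3(id21) recv 92: fwd
Round 7: pos4(id92) recv 92: ELECTED

Answer: 33,57,77,92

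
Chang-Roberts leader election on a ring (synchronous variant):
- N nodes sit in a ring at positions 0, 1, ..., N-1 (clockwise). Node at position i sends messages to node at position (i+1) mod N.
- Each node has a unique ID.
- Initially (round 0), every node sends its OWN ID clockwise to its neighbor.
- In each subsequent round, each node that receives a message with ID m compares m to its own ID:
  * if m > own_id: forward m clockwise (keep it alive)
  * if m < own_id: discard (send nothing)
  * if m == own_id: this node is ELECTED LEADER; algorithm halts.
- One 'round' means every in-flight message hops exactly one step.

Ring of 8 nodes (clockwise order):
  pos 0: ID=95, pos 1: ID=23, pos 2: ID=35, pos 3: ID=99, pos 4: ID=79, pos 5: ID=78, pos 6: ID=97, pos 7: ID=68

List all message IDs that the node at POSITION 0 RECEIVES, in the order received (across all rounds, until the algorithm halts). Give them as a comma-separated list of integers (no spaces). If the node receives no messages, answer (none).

Answer: 68,97,99

Derivation:
Round 1: pos1(id23) recv 95: fwd; pos2(id35) recv 23: drop; pos3(id99) recv 35: drop; pos4(id79) recv 99: fwd; pos5(id78) recv 79: fwd; pos6(id97) recv 78: drop; pos7(id68) recv 97: fwd; pos0(id95) recv 68: drop
Round 2: pos2(id35) recv 95: fwd; pos5(id78) recv 99: fwd; pos6(id97) recv 79: drop; pos0(id95) recv 97: fwd
Round 3: pos3(id99) recv 95: drop; pos6(id97) recv 99: fwd; pos1(id23) recv 97: fwd
Round 4: pos7(id68) recv 99: fwd; pos2(id35) recv 97: fwd
Round 5: pos0(id95) recv 99: fwd; pos3(id99) recv 97: drop
Round 6: pos1(id23) recv 99: fwd
Round 7: pos2(id35) recv 99: fwd
Round 8: pos3(id99) recv 99: ELECTED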